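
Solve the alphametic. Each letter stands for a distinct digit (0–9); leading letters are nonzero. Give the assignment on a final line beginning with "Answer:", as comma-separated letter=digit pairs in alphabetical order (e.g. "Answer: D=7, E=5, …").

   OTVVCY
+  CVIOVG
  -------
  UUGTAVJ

Step 1. [col 1: Y + G ≡ J (mod 10)] column 1 (Y + G ≡ J (mod 10), carry-in 0) doesn't pin G yet; pick G=5 and continue. So G=5.
Step 2. [U] U is the leading digit of a 7-digit sum of two 6-digit numbers; the final carry is exactly 1 ⇒ U=1.
Step 3. [col 1: Y + G ≡ J (mod 10)] column 1 (Y + G ≡ J (mod 10), carry-in 0) doesn't pin J yet; pick J=3 and continue ⇒ J=3.
Step 4. [col 1: Y + G ≡ J (mod 10)] column 1: given G=5, J=3, carry-in 0, and digits 1,3,5 already taken and all letters distinct, Y+G≡J (mod 10) forces Y=8, so Y=8.
Step 5. [col 2: C + V ≡ V (mod 10)] from column 2 (nothing yet, carry-in 1, digits 1,3,5,8 already taken and all letters distinct): C must equal 9. So C=9.
Step 6. [col 2: C + V ≡ V (mod 10)] column 2 (C + V ≡ V (mod 10), carry-in 1) doesn't pin V yet; pick V=4 and continue. So V=4.
Step 7. [col 3: V + O ≡ A (mod 10)] no forcing yet in column 3 (carry-in 1); O=2 is free and consistent — try it, so O=2.
Step 8. [col 3: V + O ≡ A (mod 10)] column 3 reads V+O+carry(1)=A with V=4, O=2; with digits 1,2,3,4,5,8,9 already taken and all letters distinct, the only value for A is 7, so A=7.
Step 9. [col 4: V + I ≡ T (mod 10)] column 4 reads V+I+carry(0)=T with V=4; with digits 1,2,3,4,5,7,8,9 already taken and all letters distinct, the only value for I is 6. So I=6.
Step 10. [col 4: V + I ≡ T (mod 10)] column 4: given V=4, I=6, carry-in 0, and digits 1,2,3,4,5,6,7,8,9 already taken and all letters distinct, V+I≡T (mod 10) forces T=0. So T=0.

Answer: A=7, C=9, G=5, I=6, J=3, O=2, T=0, U=1, V=4, Y=8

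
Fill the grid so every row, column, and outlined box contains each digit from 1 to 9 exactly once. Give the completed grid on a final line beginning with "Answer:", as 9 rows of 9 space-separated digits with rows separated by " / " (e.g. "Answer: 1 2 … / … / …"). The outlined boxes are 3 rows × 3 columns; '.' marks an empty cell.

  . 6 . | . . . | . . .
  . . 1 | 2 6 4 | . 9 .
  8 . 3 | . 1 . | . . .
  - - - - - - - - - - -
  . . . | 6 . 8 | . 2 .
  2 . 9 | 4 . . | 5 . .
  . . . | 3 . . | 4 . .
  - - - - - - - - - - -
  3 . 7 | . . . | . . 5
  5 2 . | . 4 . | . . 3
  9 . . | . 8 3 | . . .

Step 1. [r5c5∈{7}] only 7 remains possible at r5c5 ⇒ r5c5=7.
Step 2. [r2c1∈{7}] r2c1's peers cover all but 7, so r2c1=7.
Step 3. [r5c6∈{1}] r5c6 has the single candidate 1, so r5c6=1.
Step 4. [r1c4∈{5,7,8,9}] 8 has one home in col 4: r1c4, so r1c4=8.
Step 5. [r1c1∈{4}] r1c1 is down to just 4, so r1c1=4.
Step 6. [r4c1∈{1}] only 1 remains possible at r4c1. So r4c1=1.
Step 7. [r2c2∈{5}] r2c2 has the single candidate 5 ⇒ r2c2=5.
Step 8. [r1c5∈{3,5,9}] r1c5 is the only open cell in col 5 admitting 3 ⇒ r1c5=3.
Step 9. [r1c6∈{5,7,9}] r1c6 is the only open cell in row 1 admitting 9. So r1c6=9.
Step 10. [r5c8∈{3,6,8}] r5c8 is the only open cell in col 8 admitting 3, so r5c8=3.
Step 11. [r5c9∈{6,8}] in row 5, 6 fits only at r5c9, so r5c9=6.
Step 12. [r5c2∈{8}] r5c2 has the single candidate 8. So r5c2=8.
Step 13. [r1c8∈{1,5,7}] 5 has one home in row 1: r1c8 ⇒ r1c8=5.
Step 14. [r6c2∈{7}] nothing but 7 survives at r6c2. So r6c2=7.
Step 15. [r8c3∈{6,8}] across col 3, 8 lands solely at r8c3. So r8c3=8.
Step 16. [r9c3∈{4,6}] across box 7, 6 lands solely at r9c3, so r9c3=6.
Step 17. [r6c3∈{5}] only 5 remains possible at r6c3, so r6c3=5.
Step 18. [r9c4∈{1,5,7}] across row 9, 5 lands solely at r9c4. So r9c4=5.
Step 19. [r3c4∈{7}] r3c4's peers cover all but 7, so r3c4=7.
Step 20. [r8c6∈{6,7}] r8c6 is the only open cell in col 6 admitting 7. So r8c6=7.
Step 21. [r9c8∈{1,4,7}] col 8 places 7 nowhere but r9c8 ⇒ r9c8=7.
Step 22. [r7c6∈{2,6}] across col 6, 6 lands solely at r7c6 ⇒ r7c6=6.
Step 23. [r7c5∈{2,9}] in box 8, 2 fits only at r7c5. So r7c5=2.
Step 24. [r2c9∈{8}] nothing but 8 survives at r2c9 ⇒ r2c9=8.
Step 25. [r7c7∈{1,8,9}] across col 7, 8 lands solely at r7c7 ⇒ r7c7=8.
Step 26. [r8c7∈{1,6,9}] box 9 places 9 nowhere but r8c7. So r8c7=9.
Step 27. [r4c7∈{7}] r4c7 has the single candidate 7 ⇒ r4c7=7.
Step 28. [r6c5∈{9}] nothing but 9 survives at r6c5, so r6c5=9.
Step 29. [r6c9∈{1}] r6c9's peers cover all but 1, so r6c9=1.
Step 30. [r3c7∈{2,6}] across col 7, 6 lands solely at r3c7, so r3c7=6.
Step 31. [r3c9∈{2,4}] in row 3, 2 fits only at r3c9 ⇒ r3c9=2.
Step 32. [r8c4∈{1}] nothing but 1 survives at r8c4, so r8c4=1.
Step 33. [r7c8∈{1,4}] 1 has one home in col 8: r7c8. So r7c8=1.
Step 34. [r7c2∈{4}] only 4 remains possible at r7c2 ⇒ r7c2=4.
Step 35. [r1c7∈{1}] only 1 remains possible at r1c7, so r1c7=1.
Step 36. [r7c4∈{9}] r7c4's peers cover all but 9 ⇒ r7c4=9.
Step 37. [r6c6∈{2}] r6c6 is down to just 2, so r6c6=2.
Step 38. [r6c1∈{6}] r6c1 is down to just 6, so r6c1=6.
Step 39. [r4c9∈{9}] nothing but 9 survives at r4c9, so r4c9=9.
Step 40. [r4c5∈{5}] only 5 remains possible at r4c5 ⇒ r4c5=5.
Step 41. [r9c9∈{4}] r9c9 is down to just 4 ⇒ r9c9=4.
Step 42. [r9c7∈{2}] r9c7's peers cover all but 2, so r9c7=2.
Step 43. [r3c6∈{5}] r3c6 has the single candidate 5 ⇒ r3c6=5.
Step 44. [r3c2∈{9}] only 9 remains possible at r3c2. So r3c2=9.
Step 45. [r6c8∈{8}] only 8 remains possible at r6c8 ⇒ r6c8=8.
Step 46. [r3c8∈{4}] nothing but 4 survives at r3c8, so r3c8=4.
Step 47. [r8c8∈{6}] r8c8 is down to just 6 ⇒ r8c8=6.
Step 48. [r2c7∈{3}] nothing but 3 survives at r2c7, so r2c7=3.
Step 49. [r1c3∈{2}] r1c3 has the single candidate 2 ⇒ r1c3=2.
Step 50. [r1c9∈{7}] r1c9 has the single candidate 7 ⇒ r1c9=7.
Step 51. [r4c3∈{4}] r4c3's peers cover all but 4, so r4c3=4.
Step 52. [r4c2∈{3}] r4c2 has the single candidate 3 ⇒ r4c2=3.
Step 53. [r9c2∈{1}] nothing but 1 survives at r9c2 ⇒ r9c2=1.

Answer: 4 6 2 8 3 9 1 5 7 / 7 5 1 2 6 4 3 9 8 / 8 9 3 7 1 5 6 4 2 / 1 3 4 6 5 8 7 2 9 / 2 8 9 4 7 1 5 3 6 / 6 7 5 3 9 2 4 8 1 / 3 4 7 9 2 6 8 1 5 / 5 2 8 1 4 7 9 6 3 / 9 1 6 5 8 3 2 7 4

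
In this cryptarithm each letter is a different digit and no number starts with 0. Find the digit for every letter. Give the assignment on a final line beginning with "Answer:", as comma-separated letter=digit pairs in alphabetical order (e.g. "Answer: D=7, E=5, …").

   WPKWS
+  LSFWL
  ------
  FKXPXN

Step 1. [col 1: S + L ≡ N (mod 10)] several values work for L in column 1 (S + L ≡ N (mod 10), carry-in 0); try L=5. So L=5.
Step 2. [F] adding two 5-digit numbers gives at most 5+1 digits, and here it does — F is that final carry and must be 1 ⇒ F=1.
Step 3. [col 1: S + L ≡ N (mod 10)] N=7 is one option consistent with column 1 (S + L ≡ N (mod 10), carry-in 0) — take it. So N=7.
Step 4. [col 1: S + L ≡ N (mod 10)] column 1: given L=5, N=7, carry-in 0, and digits 1,5,7 already taken and all letters distinct, S+L≡N (mod 10) forces S=2, so S=2.
Step 5. [col 2: W + W ≡ X (mod 10)] no forcing yet in column 2 (carry-in 0); W=9 is free and consistent — try it. So W=9.
Step 6. [col 2: W + W ≡ X (mod 10)] column 2: given W=9, carry-in 0, and digits 1,2,5,7,9 already taken and all letters distinct, W+W≡X (mod 10) forces X=8, so X=8.
Step 7. [col 3: K + F ≡ P (mod 10)] in column 3 we have K+F≡P with carry-in 1; given F=1 and digits 1,2,5,7,8,9 already taken and all letters distinct, that pins P to 6 ⇒ P=6.
Step 8. [col 3: K + F ≡ P (mod 10)] column 3 reads K+F+carry(1)=P with F=1, P=6; with digits 1,2,5,6,7,8,9 already taken and all letters distinct, the only value for K is 4 ⇒ K=4.

Answer: F=1, K=4, L=5, N=7, P=6, S=2, W=9, X=8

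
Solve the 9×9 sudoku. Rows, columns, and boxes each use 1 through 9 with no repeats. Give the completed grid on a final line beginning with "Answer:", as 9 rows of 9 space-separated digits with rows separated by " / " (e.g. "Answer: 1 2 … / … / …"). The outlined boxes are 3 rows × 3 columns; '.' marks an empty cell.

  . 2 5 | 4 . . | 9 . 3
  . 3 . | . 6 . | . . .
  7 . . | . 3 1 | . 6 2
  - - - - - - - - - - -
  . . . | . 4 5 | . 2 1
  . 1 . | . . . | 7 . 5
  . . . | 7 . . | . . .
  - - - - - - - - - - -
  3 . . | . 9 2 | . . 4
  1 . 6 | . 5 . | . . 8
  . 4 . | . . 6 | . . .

Step 1. [r1c8∈{1,7,8}] row 1 places 1 nowhere but r1c8. So r1c8=1.
Step 2. [r8c4∈{3}] r8c4 has the single candidate 3. So r8c4=3.
Step 3. [r6c9∈{6,9}] across col 9, 6 lands solely at r6c9, so r6c9=6.
Step 4. [r4c2∈{6,7,8,9}] in col 2, 6 fits only at r4c2 ⇒ r4c2=6.
Step 5. [r9c9∈{7,9}] 9 has one home in col 9: r9c9. So r9c9=9.
Step 6. [r4c3∈{3,7,8,9}] in row 4, 7 fits only at r4c3. So r4c3=7.
Step 7. [r7c3∈{8}] only 8 remains possible at r7c3, so r7c3=8.
Step 8. [r4c7∈{3,8}] r4c7 is the only open cell in row 4 admitting 3 ⇒ r4c7=3.
Step 9. [r8c8∈{7}] r8c8's peers cover all but 7. So r8c8=7.
Step 10. [r7c8∈{5}] r7c8 has the single candidate 5. So r7c8=5.
Step 11. [r2c4∈{2,5,8,9}] across row 2, 2 lands solely at r2c4. So r2c4=2.
Step 12. [r9c3∈{2}] only 2 remains possible at r9c3 ⇒ r9c3=2.
Step 13. [r9c5∈{1,7,8}] across row 9, 7 lands solely at r9c5, so r9c5=7.
Step 14. [r1c5∈{8}] nothing but 8 survives at r1c5 ⇒ r1c5=8.
Step 15. [r6c2∈{5,8,9}] across col 2, 5 lands solely at r6c2, so r6c2=5.
Step 16. [r9c4∈{1,8}] in row 9, 8 fits only at r9c4. So r9c4=8.
Step 17. [r4c4∈{9}] nothing but 9 survives at r4c4. So r4c4=9.
Step 18. [r2c7∈{4,5,8}] row 2 places 5 nowhere but r2c7 ⇒ r2c7=5.
Step 19. [r2c6∈{7,9}] r2c6 is the only open cell in col 6 admitting 9. So r2c6=9.
Step 20. [r3c2∈{8,9}] across col 2, 8 lands solely at r3c2 ⇒ r3c2=8.
Step 21. [r6c7∈{4,8}] in col 7, 8 fits only at r6c7, so r6c7=8.
Step 22. [r2c1∈{4}] nothing but 4 survives at r2c1. So r2c1=4.
Step 23. [r3c3∈{9}] r3c3 has the single candidate 9, so r3c3=9.
Step 24. [r5c5∈{2}] r5c5 has the single candidate 2 ⇒ r5c5=2.
Step 25. [r6c6∈{3}] r6c6 is down to just 3. So r6c6=3.
Step 26. [r6c3∈{4}] r6c3's peers cover all but 4, so r6c3=4.
Step 27. [r6c8∈{9}] only 9 remains possible at r6c8, so r6c8=9.
Step 28. [r5c1∈{8,9}] row 5 places 9 nowhere but r5c1. So r5c1=9.
Step 29. [r7c4∈{1}] r7c4's peers cover all but 1. So r7c4=1.
Step 30. [r2c9∈{7}] nothing but 7 survives at r2c9. So r2c9=7.
Step 31. [r9c7∈{1}] r9c7's peers cover all but 1. So r9c7=1.
Step 32. [r1c6∈{7}] nothing but 7 survives at r1c6. So r1c6=7.
Step 33. [r8c6∈{4}] only 4 remains possible at r8c6 ⇒ r8c6=4.
Step 34. [r4c1∈{8}] r4c1 is down to just 8, so r4c1=8.
Step 35. [r2c3∈{1}] nothing but 1 survives at r2c3. So r2c3=1.
Step 36. [r5c8∈{4}] only 4 remains possible at r5c8. So r5c8=4.
Step 37. [r7c2∈{7}] nothing but 7 survives at r7c2, so r7c2=7.
Step 38. [r9c1∈{5}] r9c1 has the single candidate 5 ⇒ r9c1=5.
Step 39. [r7c7∈{6}] r7c7 is down to just 6, so r7c7=6.
Step 40. [r3c4∈{5}] r3c4 is down to just 5, so r3c4=5.
Step 41. [r8c7∈{2}] r8c7 has the single candidate 2. So r8c7=2.
Step 42. [r6c1∈{2}] r6c1's peers cover all but 2, so r6c1=2.
Step 43. [r5c3∈{3}] r5c3 is down to just 3 ⇒ r5c3=3.
Step 44. [r9c8∈{3}] nothing but 3 survives at r9c8, so r9c8=3.
Step 45. [r5c6∈{8}] nothing but 8 survives at r5c6 ⇒ r5c6=8.
Step 46. [r6c5∈{1}] only 1 remains possible at r6c5. So r6c5=1.
Step 47. [r1c1∈{6}] r1c1's peers cover all but 6. So r1c1=6.
Step 48. [r8c2∈{9}] r8c2 has the single candidate 9 ⇒ r8c2=9.
Step 49. [r5c4∈{6}] only 6 remains possible at r5c4. So r5c4=6.
Step 50. [r3c7∈{4}] only 4 remains possible at r3c7. So r3c7=4.
Step 51. [r2c8∈{8}] r2c8's peers cover all but 8 ⇒ r2c8=8.

Answer: 6 2 5 4 8 7 9 1 3 / 4 3 1 2 6 9 5 8 7 / 7 8 9 5 3 1 4 6 2 / 8 6 7 9 4 5 3 2 1 / 9 1 3 6 2 8 7 4 5 / 2 5 4 7 1 3 8 9 6 / 3 7 8 1 9 2 6 5 4 / 1 9 6 3 5 4 2 7 8 / 5 4 2 8 7 6 1 3 9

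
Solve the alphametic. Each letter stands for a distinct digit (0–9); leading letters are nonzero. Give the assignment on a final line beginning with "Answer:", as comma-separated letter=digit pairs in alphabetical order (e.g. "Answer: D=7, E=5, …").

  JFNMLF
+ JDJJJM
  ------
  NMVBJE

Step 1. [col 1: F + M ≡ E (mod 10)] column 1 (F + M ≡ E (mod 10), carry-in 0) doesn't pin E yet; pick E=6 and continue, so E=6.
Step 2. [col 1: F + M ≡ E (mod 10)] no forcing yet in column 1 (carry-in 0); M=5 is free and consistent — try it, so M=5.
Step 3. [col 1: F + M ≡ E (mod 10)] in column 1 we have F+M≡E with carry-in 0; given M=5, E=6 and digits 5,6 already taken and all letters distinct, that pins F to 1. So F=1.
Step 4. [col 2: L + J ≡ J (mod 10)] column 2 reads L+J+carry(0)=J with nothing yet; with digits 1,5,6 already taken and all letters distinct, the only value for L is 0 ⇒ L=0.
Step 5. [col 2: L + J ≡ J (mod 10)] no forcing yet in column 2 (carry-in 0); J=4 is free and consistent — try it, so J=4.
Step 6. [col 3: M + J ≡ B (mod 10)] column 3 reads M+J+carry(0)=B with M=5, J=4; with digits 0,1,4,5,6 already taken and all letters distinct, the only value for B is 9, so B=9.
Step 7. [col 4: N + J ≡ V (mod 10)] several values work for V in column 4 (N + J ≡ V (mod 10), carry-in 0); try V=2 ⇒ V=2.
Step 8. [col 4: N + J ≡ V (mod 10)] in column 4 we have N+J≡V with carry-in 0; given J=4, V=2 and digits 0,1,2,4,5,6,9 already taken and all letters distinct, that pins N to 8, so N=8.
Step 9. [col 5: F + D ≡ M (mod 10)] in column 5 we have F+D≡M with carry-in 1; given F=1, M=5 and digits 0,1,2,4,5,6,8,9 already taken and all letters distinct, that pins D to 3 ⇒ D=3.

Answer: B=9, D=3, E=6, F=1, J=4, L=0, M=5, N=8, V=2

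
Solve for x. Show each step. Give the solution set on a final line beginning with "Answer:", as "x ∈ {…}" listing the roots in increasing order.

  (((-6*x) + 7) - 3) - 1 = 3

Step 1. [(((-6*x) + 7) - 3) - 1 = 3] 1 comes off first (add 1), so sub: ((-6*x) + 7) - 3 = 4.
Step 2. [((-6*x) + 7) - 3 = 4] -3 is outermost — add 3 both sides. So sub: (-6*x) + 7 = 7.
Step 3. [(-6*x) + 7 = 7] 7 comes off first (subtract 7) ⇒ sub: -6*x = 0.
Step 4. [-6*x = 0] divide by the outer -6 ⇒ div: x = 0.

Answer: x ∈ {0}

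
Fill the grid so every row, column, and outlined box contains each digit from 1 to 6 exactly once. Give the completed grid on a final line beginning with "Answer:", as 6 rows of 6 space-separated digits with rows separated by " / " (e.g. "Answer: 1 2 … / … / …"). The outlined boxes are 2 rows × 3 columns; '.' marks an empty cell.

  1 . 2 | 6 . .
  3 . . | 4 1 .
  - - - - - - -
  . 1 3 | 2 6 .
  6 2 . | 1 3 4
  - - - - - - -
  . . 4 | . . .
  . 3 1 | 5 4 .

Step 1. [r5c2∈{5,6}] box 5 places 6 nowhere but r5c2. So r5c2=6.
Step 2. [r2c2∈{5}] r2c2's peers cover all but 5, so r2c2=5.
Step 3. [r5c5∈{2}] r5c5's peers cover all but 2 ⇒ r5c5=2.
Step 4. [r3c6∈{5}] r3c6's peers cover all but 5 ⇒ r3c6=5.
Step 5. [r5c6∈{1,3}] 1 has one home in row 5: r5c6 ⇒ r5c6=1.
Step 6. [r3c1∈{4}] r3c1's peers cover all but 4 ⇒ r3c1=4.
Step 7. [r1c5∈{5}] r1c5 has the single candidate 5. So r1c5=5.
Step 8. [r5c4∈{3}] nothing but 3 survives at r5c4, so r5c4=3.
Step 9. [r4c3∈{5}] r4c3 is down to just 5. So r4c3=5.
Step 10. [r1c2∈{4}] nothing but 4 survives at r1c2. So r1c2=4.
Step 11. [r5c1∈{5}] nothing but 5 survives at r5c1. So r5c1=5.
Step 12. [r6c1∈{2}] r6c1 has the single candidate 2. So r6c1=2.
Step 13. [r2c3∈{6}] only 6 remains possible at r2c3 ⇒ r2c3=6.
Step 14. [r1c6∈{3}] nothing but 3 survives at r1c6 ⇒ r1c6=3.
Step 15. [r2c6∈{2}] r2c6 has the single candidate 2, so r2c6=2.
Step 16. [r6c6∈{6}] r6c6 has the single candidate 6, so r6c6=6.

Answer: 1 4 2 6 5 3 / 3 5 6 4 1 2 / 4 1 3 2 6 5 / 6 2 5 1 3 4 / 5 6 4 3 2 1 / 2 3 1 5 4 6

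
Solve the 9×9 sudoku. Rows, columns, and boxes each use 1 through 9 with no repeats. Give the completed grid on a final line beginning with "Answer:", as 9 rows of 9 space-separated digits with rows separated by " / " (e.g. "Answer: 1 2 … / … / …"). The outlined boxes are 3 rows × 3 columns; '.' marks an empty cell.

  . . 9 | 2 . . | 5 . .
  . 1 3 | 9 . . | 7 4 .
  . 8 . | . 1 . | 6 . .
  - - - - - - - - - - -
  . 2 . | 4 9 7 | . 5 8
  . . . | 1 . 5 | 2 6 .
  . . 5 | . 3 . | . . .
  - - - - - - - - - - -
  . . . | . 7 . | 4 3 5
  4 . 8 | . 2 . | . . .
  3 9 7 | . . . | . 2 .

Step 1. [r7c2∈{6}] r7c2 is down to just 6, so r7c2=6.
Step 2. [r5c5∈{8}] nothing but 8 survives at r5c5, so r5c5=8.
Step 3. [r5c3∈{4}] r5c3's peers cover all but 4 ⇒ r5c3=4.
Step 4. [r6c2∈{7}] r6c2 has the single candidate 7 ⇒ r6c2=7.
Step 5. [r6c4∈{6}] nothing but 6 survives at r6c4. So r6c4=6.
Step 6. [r3c6∈{3,4}] across row 3, 4 lands solely at r3c6. So r3c6=4.
Step 7. [r1c5∈{6}] nothing but 6 survives at r1c5. So r1c5=6.
Step 8. [r3c3∈{2}] r3c3 is down to just 2, so r3c3=2.
Step 9. [r7c6∈{1,8,9}] across row 7, 9 lands solely at r7c6, so r7c6=9.
Step 10. [r2c5∈{5}] r2c5's peers cover all but 5 ⇒ r2c5=5.
Step 11. [r5c9∈{3,7,9}] r5c9 is the only open cell in row 5 admitting 7. So r5c9=7.
Step 12. [r9c7∈{1,8}] across col 7, 8 lands solely at r9c7 ⇒ r9c7=8.
Step 13. [r3c8∈{9}] only 9 remains possible at r3c8. So r3c8=9.
Step 14. [r6c8∈{1}] nothing but 1 survives at r6c8 ⇒ r6c8=1.
Step 15. [r8c7∈{1,9}] across col 7, 1 lands solely at r8c7 ⇒ r8c7=1.
Step 16. [r7c3∈{1}] r7c3 is down to just 1 ⇒ r7c3=1.
Step 17. [r3c9∈{3}] r3c9 has the single candidate 3 ⇒ r3c9=3.
Step 18. [r6c7∈{9}] only 9 remains possible at r6c7, so r6c7=9.
Step 19. [r8c4∈{3,5}] col 4 places 3 nowhere but r8c4, so r8c4=3.
Step 20. [r9c9∈{6}] nothing but 6 survives at r9c9. So r9c9=6.
Step 21. [r4c1∈{1,6}] row 4 places 1 nowhere but r4c1. So r4c1=1.
Step 22. [r1c8∈{8}] r1c8 has the single candidate 8, so r1c8=8.
Step 23. [r1c1∈{7}] r1c1 has the single candidate 7 ⇒ r1c1=7.
Step 24. [r6c6∈{2}] only 2 remains possible at r6c6, so r6c6=2.
Step 25. [r1c2∈{4}] r1c2 is down to just 4 ⇒ r1c2=4.
Step 26. [r6c1∈{8}] nothing but 8 survives at r6c1. So r6c1=8.
Step 27. [r4c7∈{3}] r4c7's peers cover all but 3 ⇒ r4c7=3.
Step 28. [r4c3∈{6}] r4c3's peers cover all but 6, so r4c3=6.
Step 29. [r3c4∈{7}] r3c4 has the single candidate 7 ⇒ r3c4=7.
Step 30. [r7c4∈{8}] r7c4 has the single candidate 8, so r7c4=8.
Step 31. [r6c9∈{4}] r6c9 has the single candidate 4, so r6c9=4.
Step 32. [r5c2∈{3}] r5c2 is down to just 3, so r5c2=3.
Step 33. [r8c2∈{5}] only 5 remains possible at r8c2 ⇒ r8c2=5.
Step 34. [r9c6∈{1}] r9c6 has the single candidate 1, so r9c6=1.
Step 35. [r2c6∈{8}] nothing but 8 survives at r2c6. So r2c6=8.
Step 36. [r8c9∈{9}] r8c9 has the single candidate 9 ⇒ r8c9=9.
Step 37. [r1c9∈{1}] r1c9 has the single candidate 1. So r1c9=1.
Step 38. [r5c1∈{9}] r5c1 has the single candidate 9. So r5c1=9.
Step 39. [r1c6∈{3}] r1c6 has the single candidate 3, so r1c6=3.
Step 40. [r2c1∈{6}] r2c1's peers cover all but 6 ⇒ r2c1=6.
Step 41. [r9c5∈{4}] r9c5 is down to just 4 ⇒ r9c5=4.
Step 42. [r9c4∈{5}] r9c4 is down to just 5, so r9c4=5.
Step 43. [r2c9∈{2}] r2c9 is down to just 2. So r2c9=2.
Step 44. [r8c8∈{7}] only 7 remains possible at r8c8, so r8c8=7.
Step 45. [r3c1∈{5}] r3c1's peers cover all but 5 ⇒ r3c1=5.
Step 46. [r7c1∈{2}] r7c1 has the single candidate 2. So r7c1=2.
Step 47. [r8c6∈{6}] nothing but 6 survives at r8c6 ⇒ r8c6=6.

Answer: 7 4 9 2 6 3 5 8 1 / 6 1 3 9 5 8 7 4 2 / 5 8 2 7 1 4 6 9 3 / 1 2 6 4 9 7 3 5 8 / 9 3 4 1 8 5 2 6 7 / 8 7 5 6 3 2 9 1 4 / 2 6 1 8 7 9 4 3 5 / 4 5 8 3 2 6 1 7 9 / 3 9 7 5 4 1 8 2 6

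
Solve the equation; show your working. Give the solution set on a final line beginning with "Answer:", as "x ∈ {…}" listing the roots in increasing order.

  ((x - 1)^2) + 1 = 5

Step 1. [((x - 1)^2) + 1 = 5] the outer +1 inverts by subtracting 1 ⇒ sub: (x - 1)^2 = 4.
Step 2. [(x - 1)^2 = 4] 4 ≥ 0, LHS is (·)² — take ±√ ⇒ sqrt: x - 1 = 2 or -2.
Step 3. [x - 1 = 2 or -2] -1 is outermost — add 1 both sides. So sub: x = 3 or -1.

Answer: x ∈ {-1, 3}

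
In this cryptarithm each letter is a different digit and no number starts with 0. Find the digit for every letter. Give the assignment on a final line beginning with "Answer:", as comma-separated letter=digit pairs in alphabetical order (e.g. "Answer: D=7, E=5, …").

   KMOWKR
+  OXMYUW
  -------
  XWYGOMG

Step 1. [col 1: R + W ≡ G (mod 10)] G=0 is one option consistent with column 1 (R + W ≡ G (mod 10), carry-in 0) — take it ⇒ G=0.
Step 2. [col 1: R + W ≡ G (mod 10)] column 1 (R + W ≡ G (mod 10), carry-in 0) doesn't pin W yet; pick W=3 and continue, so W=3.
Step 3. [X] the sum has 7 digits but both addends have 6; that extra leading digit X is the final carry, namely 1, so X=1.
Step 4. [col 1: R + W ≡ G (mod 10)] in column 1 we have R+W≡G with carry-in 0; given W=3, G=0 and digits 0,1,3 already taken and all letters distinct, that pins R to 7 ⇒ R=7.
Step 5. [col 2: K + U ≡ M (mod 10)] K=5 is one option consistent with column 2 (K + U ≡ M (mod 10), carry-in 1) — take it. So K=5.
Step 6. [col 2: K + U ≡ M (mod 10)] several values work for U in column 2 (K + U ≡ M (mod 10), carry-in 1); try U=6 ⇒ U=6.
Step 7. [col 2: K + U ≡ M (mod 10)] column 2 reads K+U+carry(1)=M with K=5, U=6; with digits 0,1,3,5,6,7 already taken and all letters distinct, the only value for M is 2. So M=2.
Step 8. [col 3: W + Y ≡ O (mod 10)] column 3 reads W+Y+carry(1)=O with W=3; with digits 0,1,2,3,5,6,7 already taken and all letters distinct, the only value for Y is 4, so Y=4.
Step 9. [col 3: W + Y ≡ O (mod 10)] column 3: given W=3, Y=4, carry-in 1, and digits 0,1,2,3,4,5,6,7 already taken and all letters distinct, W+Y≡O (mod 10) forces O=8. So O=8.

Answer: G=0, K=5, M=2, O=8, R=7, U=6, W=3, X=1, Y=4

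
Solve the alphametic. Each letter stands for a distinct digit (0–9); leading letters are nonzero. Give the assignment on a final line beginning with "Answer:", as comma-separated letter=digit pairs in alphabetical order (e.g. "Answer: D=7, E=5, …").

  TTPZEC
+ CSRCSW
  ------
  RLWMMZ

Step 1. [col 1: C + W ≡ Z (mod 10)] several values work for W in column 1 (C + W ≡ Z (mod 10), carry-in 0); try W=9 ⇒ W=9.
Step 2. [col 1: C + W ≡ Z (mod 10)] several values work for C in column 1 (C + W ≡ Z (mod 10), carry-in 0); try C=5. So C=5.
Step 3. [col 1: C + W ≡ Z (mod 10)] column 1 reads C+W+carry(0)=Z with C=5, W=9; with digits 5,9 already taken and all letters distinct, the only value for Z is 4 ⇒ Z=4.
Step 4. [col 2: E + S ≡ M (mod 10)] no forcing yet in column 2 (carry-in 1); E=3 is free and consistent — try it, so E=3.
Step 5. [col 2: E + S ≡ M (mod 10)] several values work for M in column 2 (E + S ≡ M (mod 10), carry-in 1); try M=0. So M=0.
Step 6. [col 2: E + S ≡ M (mod 10)] column 2: given E=3, M=0, carry-in 1, and digits 0,3,4,5,9 already taken and all letters distinct, E+S≡M (mod 10) forces S=6 ⇒ S=6.
Step 7. [col 4: P + R ≡ W (mod 10)] several values work for P in column 4 (P + R ≡ W (mod 10), carry-in 1); try P=1, so P=1.
Step 8. [col 4: P + R ≡ W (mod 10)] column 4: given P=1, W=9, carry-in 1, and digits 0,1,3,4,5,6,9 already taken and all letters distinct, P+R≡W (mod 10) forces R=7, so R=7.
Step 9. [col 5: T + S ≡ L (mod 10)] column 5: given S=6, carry-in 0, and digits 0,1,3,4,5,6,7,9 already taken and all letters distinct, T+S≡L (mod 10) forces T=2. So T=2.
Step 10. [col 5: T + S ≡ L (mod 10)] from column 5 (T=2, S=6, carry-in 0, digits 0,1,2,3,4,5,6,7,9 already taken and all letters distinct): L must equal 8, so L=8.

Answer: C=5, E=3, L=8, M=0, P=1, R=7, S=6, T=2, W=9, Z=4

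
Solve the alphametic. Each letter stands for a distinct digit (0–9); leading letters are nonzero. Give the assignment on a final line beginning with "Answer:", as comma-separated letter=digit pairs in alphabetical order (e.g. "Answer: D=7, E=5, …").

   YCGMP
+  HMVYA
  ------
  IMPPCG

Step 1. [col 1: P + A ≡ G (mod 10)] column 1 (P + A ≡ G (mod 10), carry-in 0) doesn't pin P yet; pick P=9 and continue, so P=9.
Step 2. [I] the sum has 6 digits but both addends have 5; that extra leading digit I is the final carry, namely 1, so I=1.
Step 3. [col 1: P + A ≡ G (mod 10)] several values work for A in column 1 (P + A ≡ G (mod 10), carry-in 0); try A=3 ⇒ A=3.
Step 4. [col 1: P + A ≡ G (mod 10)] column 1 reads P+A+carry(0)=G with P=9, A=3; with digits 1,3,9 already taken and all letters distinct, the only value for G is 2 ⇒ G=2.
Step 5. [col 2: M + Y ≡ C (mod 10)] column 2 (M + Y ≡ C (mod 10), carry-in 1) doesn't pin C yet; pick C=4 and continue. So C=4.
Step 6. [col 2: M + Y ≡ C (mod 10)] Y=8 is one option consistent with column 2 (M + Y ≡ C (mod 10), carry-in 1) — take it. So Y=8.
Step 7. [col 2: M + Y ≡ C (mod 10)] column 2: given Y=8, C=4, carry-in 1, and digits 1,2,3,4,8,9 already taken and all letters distinct, M+Y≡C (mod 10) forces M=5. So M=5.
Step 8. [col 3: G + V ≡ P (mod 10)] in column 3 we have G+V≡P with carry-in 1; given G=2, P=9 and digits 1,2,3,4,5,8,9 already taken and all letters distinct, that pins V to 6. So V=6.
Step 9. [col 5: Y + H ≡ M (mod 10)] column 5: given Y=8, M=5, carry-in 0, and digits 1,2,3,4,5,6,8,9 already taken and all letters distinct, Y+H≡M (mod 10) forces H=7. So H=7.

Answer: A=3, C=4, G=2, H=7, I=1, M=5, P=9, V=6, Y=8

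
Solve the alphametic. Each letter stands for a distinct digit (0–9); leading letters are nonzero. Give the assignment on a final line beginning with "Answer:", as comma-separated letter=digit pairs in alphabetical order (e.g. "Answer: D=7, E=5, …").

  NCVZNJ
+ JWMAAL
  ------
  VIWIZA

Step 1. [col 1: J + L ≡ A (mod 10)] column 1 (J + L ≡ A (mod 10), carry-in 0) doesn't pin A yet; pick A=3 and continue. So A=3.
Step 2. [col 1: J + L ≡ A (mod 10)] no forcing yet in column 1 (carry-in 0); L=2 is free and consistent — try it. So L=2.
Step 3. [col 1: J + L ≡ A (mod 10)] column 1 reads J+L+carry(0)=A with L=2, A=3; with digits 2,3 already taken and all letters distinct, the only value for J is 1. So J=1.
Step 4. [col 2: N + A ≡ Z (mod 10)] several values work for Z in column 2 (N + A ≡ Z (mod 10), carry-in 0); try Z=0. So Z=0.
Step 5. [col 2: N + A ≡ Z (mod 10)] column 2 reads N+A+carry(0)=Z with A=3, Z=0; with digits 0,1,2,3 already taken and all letters distinct, the only value for N is 7 ⇒ N=7.
Step 6. [col 3: Z + A ≡ I (mod 10)] in column 3 we have Z+A≡I with carry-in 1; given Z=0, A=3 and digits 0,1,2,3,7 already taken and all letters distinct, that pins I to 4, so I=4.
Step 7. [col 4: V + M ≡ W (mod 10)] from column 4 (nothing yet, carry-in 0, digits 0,1,2,3,4,7 already taken and all letters distinct): W must equal 5 ⇒ W=5.
Step 8. [col 4: V + M ≡ W (mod 10)] no forcing yet in column 4 (carry-in 0); M=6 is free and consistent — try it. So M=6.
Step 9. [col 4: V + M ≡ W (mod 10)] column 4 reads V+M+carry(0)=W with M=6, W=5; with digits 0,1,2,3,4,5,6,7 already taken and all letters distinct, the only value for V is 9. So V=9.
Step 10. [col 5: C + W ≡ I (mod 10)] column 5: given W=5, I=4, carry-in 1, and digits 0,1,2,3,4,5,6,7,9 already taken and all letters distinct, C+W≡I (mod 10) forces C=8 ⇒ C=8.

Answer: A=3, C=8, I=4, J=1, L=2, M=6, N=7, V=9, W=5, Z=0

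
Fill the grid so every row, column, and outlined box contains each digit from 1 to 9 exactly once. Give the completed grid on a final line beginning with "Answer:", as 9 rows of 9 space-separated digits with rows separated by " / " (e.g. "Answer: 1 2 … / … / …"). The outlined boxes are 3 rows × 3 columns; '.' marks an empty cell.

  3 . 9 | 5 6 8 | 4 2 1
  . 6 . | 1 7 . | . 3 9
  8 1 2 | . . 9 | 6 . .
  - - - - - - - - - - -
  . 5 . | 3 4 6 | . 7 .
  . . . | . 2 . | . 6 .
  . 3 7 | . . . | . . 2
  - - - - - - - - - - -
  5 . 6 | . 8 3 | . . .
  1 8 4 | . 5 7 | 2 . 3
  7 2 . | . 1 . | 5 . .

Step 1. [r4c9∈{8}] nothing but 8 survives at r4c9. So r4c9=8.
Step 2. [r9c6∈{4}] r9c6's peers cover all but 4. So r9c6=4.
Step 3. [r8c8∈{9}] r8c8 is down to just 9, so r8c8=9.
Step 4. [r6c5∈{9}] r6c5 has the single candidate 9 ⇒ r6c5=9.
Step 5. [r6c7∈{1}] r6c7 has the single candidate 1 ⇒ r6c7=1.
Step 6. [r5c2∈{4,9}] r5c2 is the only open cell in col 2 admitting 4, so r5c2=4.
Step 7. [r5c9∈{5}] nothing but 5 survives at r5c9, so r5c9=5.
Step 8. [r9c4∈{6,9}] across row 9, 9 lands solely at r9c4 ⇒ r9c4=9.
Step 9. [r5c1∈{9}] r5c1's peers cover all but 9. So r5c1=9.
Step 10. [r7c9∈{4,7}] 4 has one home in col 9: r7c9. So r7c9=4.
Step 11. [r5c3∈{1,8}] across col 3, 8 lands solely at r5c3. So r5c3=8.
Step 12. [r6c8∈{4}] only 4 remains possible at r6c8, so r6c8=4.
Step 13. [r2c7∈{8}] r2c7 has the single candidate 8, so r2c7=8.
Step 14. [r5c6∈{1}] nothing but 1 survives at r5c6. So r5c6=1.
Step 15. [r7c8∈{1}] only 1 remains possible at r7c8. So r7c8=1.
Step 16. [r2c3∈{5}] nothing but 5 survives at r2c3 ⇒ r2c3=5.
Step 17. [r9c3∈{3}] nothing but 3 survives at r9c3 ⇒ r9c3=3.
Step 18. [r4c3∈{1}] r4c3's peers cover all but 1, so r4c3=1.
Step 19. [r2c1∈{4}] r2c1's peers cover all but 4 ⇒ r2c1=4.
Step 20. [r4c1∈{2}] nothing but 2 survives at r4c1. So r4c1=2.
Step 21. [r5c4∈{7}] only 7 remains possible at r5c4, so r5c4=7.
Step 22. [r2c6∈{2}] r2c6 has the single candidate 2, so r2c6=2.
Step 23. [r6c6∈{5}] nothing but 5 survives at r6c6, so r6c6=5.
Step 24. [r4c7∈{9}] only 9 remains possible at r4c7 ⇒ r4c7=9.
Step 25. [r3c9∈{7}] r3c9 has the single candidate 7, so r3c9=7.
Step 26. [r3c8∈{5}] only 5 remains possible at r3c8. So r3c8=5.
Step 27. [r5c7∈{3}] r5c7 has the single candidate 3 ⇒ r5c7=3.
Step 28. [r3c5∈{3}] r3c5's peers cover all but 3. So r3c5=3.
Step 29. [r7c4∈{2}] r7c4's peers cover all but 2, so r7c4=2.
Step 30. [r9c8∈{8}] only 8 remains possible at r9c8. So r9c8=8.
Step 31. [r7c7∈{7}] r7c7 is down to just 7. So r7c7=7.
Step 32. [r8c4∈{6}] only 6 remains possible at r8c4, so r8c4=6.
Step 33. [r6c1∈{6}] r6c1 is down to just 6 ⇒ r6c1=6.
Step 34. [r9c9∈{6}] r9c9 is down to just 6. So r9c9=6.
Step 35. [r7c2∈{9}] r7c2 is down to just 9. So r7c2=9.
Step 36. [r6c4∈{8}] nothing but 8 survives at r6c4. So r6c4=8.
Step 37. [r1c2∈{7}] only 7 remains possible at r1c2. So r1c2=7.
Step 38. [r3c4∈{4}] nothing but 4 survives at r3c4, so r3c4=4.

Answer: 3 7 9 5 6 8 4 2 1 / 4 6 5 1 7 2 8 3 9 / 8 1 2 4 3 9 6 5 7 / 2 5 1 3 4 6 9 7 8 / 9 4 8 7 2 1 3 6 5 / 6 3 7 8 9 5 1 4 2 / 5 9 6 2 8 3 7 1 4 / 1 8 4 6 5 7 2 9 3 / 7 2 3 9 1 4 5 8 6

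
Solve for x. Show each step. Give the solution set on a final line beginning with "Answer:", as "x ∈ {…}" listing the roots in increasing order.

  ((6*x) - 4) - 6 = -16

Step 1. [((6*x) - 4) - 6 = -16] -6 is outermost — add 6 both sides. So sub: (6*x) - 4 = -10.
Step 2. [(6*x) - 4 = -10] 4 comes off first (add 4), so sub: 6*x = -6.
Step 3. [6*x = -6] 6 out front; divide by 6 ⇒ div: x = -1.

Answer: x ∈ {-1}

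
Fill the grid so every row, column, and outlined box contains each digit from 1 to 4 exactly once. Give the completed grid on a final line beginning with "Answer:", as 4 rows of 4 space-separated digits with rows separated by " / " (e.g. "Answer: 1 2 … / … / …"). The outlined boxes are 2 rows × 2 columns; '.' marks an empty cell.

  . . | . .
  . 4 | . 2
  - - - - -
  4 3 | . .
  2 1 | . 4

Step 1. [r1c4∈{1,3}] across col 4, 3 lands solely at r1c4, so r1c4=3.
Step 2. [r2c3∈{1}] r2c3 is down to just 1 ⇒ r2c3=1.
Step 3. [r3c3∈{2}] r3c3's peers cover all but 2, so r3c3=2.
Step 4. [r1c3∈{4}] r1c3 is down to just 4 ⇒ r1c3=4.
Step 5. [r4c3∈{3}] r4c3 has the single candidate 3 ⇒ r4c3=3.
Step 6. [r1c1∈{1}] nothing but 1 survives at r1c1. So r1c1=1.
Step 7. [r3c4∈{1}] only 1 remains possible at r3c4 ⇒ r3c4=1.
Step 8. [r2c1∈{3}] r2c1's peers cover all but 3, so r2c1=3.
Step 9. [r1c2∈{2}] nothing but 2 survives at r1c2 ⇒ r1c2=2.

Answer: 1 2 4 3 / 3 4 1 2 / 4 3 2 1 / 2 1 3 4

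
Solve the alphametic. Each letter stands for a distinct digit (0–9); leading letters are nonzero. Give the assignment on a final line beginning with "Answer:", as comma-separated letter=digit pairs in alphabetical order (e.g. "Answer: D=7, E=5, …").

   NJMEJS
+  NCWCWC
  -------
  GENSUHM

Step 1. [col 1: S + C ≡ M (mod 10)] no forcing yet in column 1 (carry-in 0); S=5 is free and consistent — try it, so S=5.
Step 2. [G] G is the leading digit of a 7-digit sum of two 6-digit numbers; the final carry is exactly 1. So G=1.
Step 3. [col 1: S + C ≡ M (mod 10)] column 1 (S + C ≡ M (mod 10), carry-in 0) doesn't pin C yet; pick C=9 and continue ⇒ C=9.
Step 4. [col 1: S + C ≡ M (mod 10)] in column 1 we have S+C≡M with carry-in 0; given S=5, C=9 and digits 1,5,9 already taken and all letters distinct, that pins M to 4, so M=4.
Step 5. [col 2: J + W ≡ H (mod 10)] several values work for J in column 2 (J + W ≡ H (mod 10), carry-in 1); try J=7. So J=7.
Step 6. [col 2: J + W ≡ H (mod 10)] column 2 (J + W ≡ H (mod 10), carry-in 1) doesn't pin W yet; pick W=0 and continue, so W=0.
Step 7. [col 2: J + W ≡ H (mod 10)] from column 2 (J=7, W=0, carry-in 1, digits 0,1,4,5,7,9 already taken and all letters distinct): H must equal 8. So H=8.
Step 8. [col 3: E + C ≡ U (mod 10)] from column 3 (C=9, carry-in 0, digits 0,1,4,5,7,8,9 already taken and all letters distinct): U must equal 2. So U=2.
Step 9. [col 3: E + C ≡ U (mod 10)] column 3 reads E+C+carry(0)=U with C=9, U=2; with digits 0,1,2,4,5,7,8,9 already taken and all letters distinct, the only value for E is 3 ⇒ E=3.
Step 10. [col 5: J + C ≡ N (mod 10)] from column 5 (J=7, C=9, carry-in 0, digits 0,1,2,3,4,5,7,8,9 already taken and all letters distinct): N must equal 6 ⇒ N=6.

Answer: C=9, E=3, G=1, H=8, J=7, M=4, N=6, S=5, U=2, W=0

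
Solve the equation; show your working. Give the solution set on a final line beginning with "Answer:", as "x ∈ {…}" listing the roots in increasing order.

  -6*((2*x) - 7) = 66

Step 1. [-6*((2*x) - 7) = 66] divide by the outer -6 ⇒ div: (2*x) - 7 = -11.
Step 2. [(2*x) - 7 = -11] -7 is outermost — add 7 both sides ⇒ sub: 2*x = -4.
Step 3. [2*x = -4] 2 out front; divide by 2 ⇒ div: x = -2.

Answer: x ∈ {-2}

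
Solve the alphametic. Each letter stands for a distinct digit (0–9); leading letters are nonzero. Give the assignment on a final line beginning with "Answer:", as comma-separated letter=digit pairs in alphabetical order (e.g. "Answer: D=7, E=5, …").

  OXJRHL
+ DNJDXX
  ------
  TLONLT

Step 1. [col 1: L + X ≡ T (mod 10)] column 1 (L + X ≡ T (mod 10), carry-in 0) doesn't pin L yet; pick L=7 and continue. So L=7.
Step 2. [col 1: L + X ≡ T (mod 10)] no forcing yet in column 1 (carry-in 0); T=9 is free and consistent — try it ⇒ T=9.
Step 3. [col 1: L + X ≡ T (mod 10)] in column 1 we have L+X≡T with carry-in 0; given L=7, T=9 and digits 7,9 already taken and all letters distinct, that pins X to 2. So X=2.
Step 4. [col 2: H + X ≡ L (mod 10)] in column 2 we have H+X≡L with carry-in 0; given X=2, L=7 and digits 2,7,9 already taken and all letters distinct, that pins H to 5 ⇒ H=5.
Step 5. [col 3: R + D ≡ N (mod 10)] no forcing yet in column 3 (carry-in 0); R=1 is free and consistent — try it, so R=1.
Step 6. [col 3: R + D ≡ N (mod 10)] column 3: given R=1, carry-in 0, and digits 1,2,5,7,9 already taken and all letters distinct, R+D≡N (mod 10) forces N=4. So N=4.
Step 7. [col 3: R + D ≡ N (mod 10)] in column 3 we have R+D≡N with carry-in 0; given R=1, N=4 and digits 1,2,4,5,7,9 already taken and all letters distinct, that pins D to 3. So D=3.
Step 8. [col 4: J + J ≡ O (mod 10)] in column 4 we have J+J≡O with carry-in 0; given nothing yet and digits 1,2,3,4,5,7,9 already taken and all letters distinct, that pins O to 6 ⇒ O=6.
Step 9. [col 4: J + J ≡ O (mod 10)] column 4 reads J+J+carry(0)=O with O=6; with digits 1,2,3,4,5,6,7,9 already taken and all letters distinct, the only value for J is 8. So J=8.

Answer: D=3, H=5, J=8, L=7, N=4, O=6, R=1, T=9, X=2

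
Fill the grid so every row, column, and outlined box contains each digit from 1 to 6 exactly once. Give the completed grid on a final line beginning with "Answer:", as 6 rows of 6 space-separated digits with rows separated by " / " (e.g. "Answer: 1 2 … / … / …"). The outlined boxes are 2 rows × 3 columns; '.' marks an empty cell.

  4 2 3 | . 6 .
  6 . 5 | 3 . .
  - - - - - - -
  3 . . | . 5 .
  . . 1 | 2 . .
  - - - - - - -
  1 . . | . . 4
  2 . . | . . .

Step 1. [r3c4∈{1,4,6}] 4 has one home in col 4: r3c4. So r3c4=4.
Step 2. [r3c2∈{6}] only 6 remains possible at r3c2 ⇒ r3c2=6.
Step 3. [r3c6∈{1}] only 1 remains possible at r3c6 ⇒ r3c6=1.
Step 4. [r1c4∈{1,5}] r1c4 is the only open cell in row 1 admitting 1, so r1c4=1.
Step 5. [r4c5∈{3}] r4c5's peers cover all but 3 ⇒ r4c5=3.
Step 6. [r6c6∈{3,5,6}] 3 has one home in col 6: r6c6 ⇒ r6c6=3.
Step 7. [r6c3∈{4,6}] r6c3 is the only open cell in col 3 admitting 4, so r6c3=4.
Step 8. [r6c2∈{5}] nothing but 5 survives at r6c2 ⇒ r6c2=5.
Step 9. [r6c4∈{6}] nothing but 6 survives at r6c4 ⇒ r6c4=6.
Step 10. [r2c6∈{2}] r2c6's peers cover all but 2. So r2c6=2.
Step 11. [r2c5∈{4}] r2c5 has the single candidate 4. So r2c5=4.
Step 12. [r5c2∈{3}] r5c2 is down to just 3, so r5c2=3.
Step 13. [r5c3∈{6}] nothing but 6 survives at r5c3 ⇒ r5c3=6.
Step 14. [r2c2∈{1}] r2c2 has the single candidate 1, so r2c2=1.
Step 15. [r5c5∈{2}] r5c5's peers cover all but 2. So r5c5=2.
Step 16. [r3c3∈{2}] r3c3 is down to just 2 ⇒ r3c3=2.
Step 17. [r5c4∈{5}] only 5 remains possible at r5c4. So r5c4=5.
Step 18. [r1c6∈{5}] r1c6 has the single candidate 5. So r1c6=5.
Step 19. [r4c1∈{5}] nothing but 5 survives at r4c1 ⇒ r4c1=5.
Step 20. [r4c6∈{6}] r4c6 is down to just 6, so r4c6=6.
Step 21. [r6c5∈{1}] r6c5 is down to just 1, so r6c5=1.
Step 22. [r4c2∈{4}] r4c2 is down to just 4, so r4c2=4.

Answer: 4 2 3 1 6 5 / 6 1 5 3 4 2 / 3 6 2 4 5 1 / 5 4 1 2 3 6 / 1 3 6 5 2 4 / 2 5 4 6 1 3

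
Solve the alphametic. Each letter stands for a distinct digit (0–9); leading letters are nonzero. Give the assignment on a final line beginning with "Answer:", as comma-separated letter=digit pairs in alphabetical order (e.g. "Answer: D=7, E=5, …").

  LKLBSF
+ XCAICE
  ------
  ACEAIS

Step 1. [col 1: F + E ≡ S (mod 10)] column 1 (F + E ≡ S (mod 10), carry-in 0) doesn't pin F yet; pick F=1 and continue, so F=1.
Step 2. [col 1: F + E ≡ S (mod 10)] E=3 is one option consistent with column 1 (F + E ≡ S (mod 10), carry-in 0) — take it ⇒ E=3.
Step 3. [col 1: F + E ≡ S (mod 10)] column 1: given F=1, E=3, carry-in 0, and digits 1,3 already taken and all letters distinct, F+E≡S (mod 10) forces S=4, so S=4.
Step 4. [col 2: S + C ≡ I (mod 10)] column 2 (S + C ≡ I (mod 10), carry-in 0) doesn't pin C yet; pick C=6 and continue, so C=6.
Step 5. [col 2: S + C ≡ I (mod 10)] from column 2 (S=4, C=6, carry-in 0, digits 1,3,4,6 already taken and all letters distinct): I must equal 0. So I=0.
Step 6. [col 3: B + I ≡ A (mod 10)] several values work for A in column 3 (B + I ≡ A (mod 10), carry-in 1); try A=8 ⇒ A=8.
Step 7. [col 3: B + I ≡ A (mod 10)] from column 3 (I=0, A=8, carry-in 1, digits 0,1,3,4,6,8 already taken and all letters distinct): B must equal 7. So B=7.
Step 8. [col 4: L + A ≡ E (mod 10)] from column 4 (A=8, E=3, carry-in 0, digits 0,1,3,4,6,7,8 already taken and all letters distinct): L must equal 5 ⇒ L=5.
Step 9. [col 5: K + C ≡ C (mod 10)] in column 5 we have K+C≡C with carry-in 1; given C=6 and digits 0,1,3,4,5,6,7,8 already taken and all letters distinct, that pins K to 9 ⇒ K=9.
Step 10. [col 6: L + X ≡ A (mod 10)] column 6: given L=5, A=8, carry-in 1, and digits 0,1,3,4,5,6,7,8,9 already taken and all letters distinct, L+X≡A (mod 10) forces X=2, so X=2.

Answer: A=8, B=7, C=6, E=3, F=1, I=0, K=9, L=5, S=4, X=2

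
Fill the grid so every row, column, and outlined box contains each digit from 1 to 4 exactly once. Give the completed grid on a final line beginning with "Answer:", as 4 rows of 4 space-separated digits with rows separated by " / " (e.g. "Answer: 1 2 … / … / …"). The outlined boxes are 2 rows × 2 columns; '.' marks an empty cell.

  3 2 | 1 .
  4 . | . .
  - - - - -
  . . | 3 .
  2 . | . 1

Step 1. [r3c4∈{2,4}] across row 3, 2 lands solely at r3c4. So r3c4=2.
Step 2. [r3c2∈{1,4}] 4 has one home in row 3: r3c2, so r3c2=4.
Step 3. [r4c3∈{4}] only 4 remains possible at r4c3 ⇒ r4c3=4.
Step 4. [r2c3∈{2}] r2c3 has the single candidate 2 ⇒ r2c3=2.
Step 5. [r2c4∈{3}] nothing but 3 survives at r2c4, so r2c4=3.
Step 6. [r3c1∈{1}] r3c1's peers cover all but 1. So r3c1=1.
Step 7. [r2c2∈{1}] r2c2's peers cover all but 1 ⇒ r2c2=1.
Step 8. [r1c4∈{4}] r1c4 is down to just 4. So r1c4=4.
Step 9. [r4c2∈{3}] only 3 remains possible at r4c2, so r4c2=3.

Answer: 3 2 1 4 / 4 1 2 3 / 1 4 3 2 / 2 3 4 1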